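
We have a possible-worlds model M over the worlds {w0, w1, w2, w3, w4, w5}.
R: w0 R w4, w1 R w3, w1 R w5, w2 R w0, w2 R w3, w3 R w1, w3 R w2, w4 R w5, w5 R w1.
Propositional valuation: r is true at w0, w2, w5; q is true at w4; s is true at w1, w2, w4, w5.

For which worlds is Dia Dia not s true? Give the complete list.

Let φ = Dia Dia not s. Evaluate φ at each world:
  w0 (successors {w4}): φ is false.
  w1 (successors {w3, w5}): φ is false.
  w2 (successors {w0, w3}): φ is false.
  w3 (successors {w1, w2}): φ is true.
  w4 (successors {w5}): φ is false.
  w5 (successors {w1}): φ is true.
For instance, at w2:
  At w2: Dia Dia not s requires Dia not s at some successor in {w0, w3}.
    At w0: Dia not s is false.
    At w3: Dia not s is false.
  So Dia Dia not s is false at w2.
Satisfying worlds: {w3, w5}

w3, w5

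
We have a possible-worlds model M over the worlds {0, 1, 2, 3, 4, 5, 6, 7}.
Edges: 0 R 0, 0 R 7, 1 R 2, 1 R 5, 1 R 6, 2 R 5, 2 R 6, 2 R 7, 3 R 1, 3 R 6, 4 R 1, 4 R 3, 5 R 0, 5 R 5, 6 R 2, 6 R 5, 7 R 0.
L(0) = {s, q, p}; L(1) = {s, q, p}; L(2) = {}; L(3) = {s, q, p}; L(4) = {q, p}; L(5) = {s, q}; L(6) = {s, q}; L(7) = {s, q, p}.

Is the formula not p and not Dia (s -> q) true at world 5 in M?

No

Recall that Dia ψ holds at a world iff ψ holds at some accessible world.
At 5: not p is true, not Dia (s -> q) is false, so not p and not Dia (s -> q) is false.
  At 5: Dia (s -> q) is true, so not Dia (s -> q) is false.
    At 5: Dia (s -> q) requires s -> q at some successor in {0, 5}.
      s -> q holds at 0, so Dia (s -> q) is true at 5.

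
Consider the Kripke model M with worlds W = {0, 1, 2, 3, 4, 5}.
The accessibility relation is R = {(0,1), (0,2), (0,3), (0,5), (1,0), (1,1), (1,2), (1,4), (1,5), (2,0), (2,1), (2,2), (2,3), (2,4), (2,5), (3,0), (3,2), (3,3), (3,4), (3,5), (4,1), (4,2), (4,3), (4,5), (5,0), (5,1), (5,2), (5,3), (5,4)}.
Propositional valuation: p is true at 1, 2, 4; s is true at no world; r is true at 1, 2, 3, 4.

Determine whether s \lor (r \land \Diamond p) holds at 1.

At 1: s is false, r \land \Diamond p is true, so s \lor (r \land \Diamond p) is true.
  At 1: r is true, \Diamond p is true, so r \land \Diamond p is true.
    At 1: \Diamond p requires p at some successor in {0, 1, 2, 4, 5}.
      p holds at 1, so \Diamond p is true at 1.

Yes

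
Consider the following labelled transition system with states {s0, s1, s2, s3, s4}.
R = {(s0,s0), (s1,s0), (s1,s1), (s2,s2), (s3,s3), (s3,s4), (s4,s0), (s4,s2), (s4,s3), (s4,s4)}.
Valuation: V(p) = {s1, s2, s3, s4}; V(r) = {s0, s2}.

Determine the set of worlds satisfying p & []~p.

none

Let φ = p & []~p. Evaluate φ at each world:
  s0 (successors {s0}): φ is false.
  s1 (successors {s0, s1}): φ is false.
  s2 (successors {s2}): φ is false.
  s3 (successors {s3, s4}): φ is false.
  s4 (successors {s0, s2, s3, s4}): φ is false.
For instance, at s2:
  At s2: p is true, []~p is false, so p & []~p is false.
    At s2: []~p requires ~p at every successor {s2}.
      ~p fails at s2, so []~p is false at s2.
Satisfying worlds: none.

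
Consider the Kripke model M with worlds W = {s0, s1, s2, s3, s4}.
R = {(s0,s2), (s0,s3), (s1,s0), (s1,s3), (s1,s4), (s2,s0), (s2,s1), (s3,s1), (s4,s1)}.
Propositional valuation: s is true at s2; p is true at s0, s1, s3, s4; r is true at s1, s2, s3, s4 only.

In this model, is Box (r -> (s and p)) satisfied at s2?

At s2: Box (r -> (s and p)) requires r -> (s and p) at every successor {s0, s1}.
  r -> (s and p) fails at s1, so Box (r -> (s and p)) is false at s2.

No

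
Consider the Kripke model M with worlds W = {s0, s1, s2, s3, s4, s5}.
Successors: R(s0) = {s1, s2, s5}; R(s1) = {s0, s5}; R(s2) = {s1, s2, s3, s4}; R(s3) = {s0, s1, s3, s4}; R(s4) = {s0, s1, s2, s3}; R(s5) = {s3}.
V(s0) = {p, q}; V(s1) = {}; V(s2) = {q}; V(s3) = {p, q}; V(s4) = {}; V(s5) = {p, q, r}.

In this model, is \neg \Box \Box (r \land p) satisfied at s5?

Recall that \Box ψ holds at a world iff ψ holds at every accessible world, and \Diamond ψ holds iff ψ holds at some accessible world.
At s5: \Box \Box (r \land p) is false, so \neg \Box \Box (r \land p) is true.
  At s5: \Box \Box (r \land p) requires \Box (r \land p) at every successor {s3}.
    \Box (r \land p) fails at s3, so \Box \Box (r \land p) is false at s5.
      At s3: \Box (r \land p) requires r \land p at every successor {s0, s1, s3, s4}.
        r \land p fails at s0, so \Box (r \land p) is false at s3.

Yes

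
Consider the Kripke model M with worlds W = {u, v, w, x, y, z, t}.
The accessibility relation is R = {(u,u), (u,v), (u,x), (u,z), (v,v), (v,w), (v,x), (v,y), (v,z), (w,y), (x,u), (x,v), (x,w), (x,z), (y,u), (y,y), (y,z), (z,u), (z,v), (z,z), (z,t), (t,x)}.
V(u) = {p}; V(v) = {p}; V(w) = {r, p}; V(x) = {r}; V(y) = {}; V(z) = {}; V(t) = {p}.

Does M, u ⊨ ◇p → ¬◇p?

No

At u: ◇p is true, ¬◇p is false, so ◇p → ¬◇p is false.
  At u: ◇p requires p at some successor in {u, v, x, z}.
    p holds at u, so ◇p is true at u.
  At u: ◇p is true, so ¬◇p is false.
    At u: ◇p requires p at some successor in {u, v, x, z}.
      p holds at u, so ◇p is true at u.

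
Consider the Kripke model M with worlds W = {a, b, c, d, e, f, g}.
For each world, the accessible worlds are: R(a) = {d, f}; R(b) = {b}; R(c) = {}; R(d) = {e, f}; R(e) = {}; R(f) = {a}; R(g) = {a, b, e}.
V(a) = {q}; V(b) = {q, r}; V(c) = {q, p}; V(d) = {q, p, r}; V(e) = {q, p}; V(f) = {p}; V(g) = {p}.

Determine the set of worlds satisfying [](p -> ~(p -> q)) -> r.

Recall that []ψ holds at a world iff ψ holds at every accessible world, and <>ψ holds iff ψ holds at some accessible world.
Let φ = [](p -> ~(p -> q)) -> r. Evaluate φ at each world:
  a (successors {d, f}): φ is true.
  b (successors {b}): φ is true.
  c (successors ∅): φ is false.
  d (successors {e, f}): φ is true.
  e (successors ∅): φ is false.
  f (successors {a}): φ is false.
  g (successors {a, b, e}): φ is true.
For instance, at d:
  At d: [](p -> ~(p -> q)) is false, r is true, so [](p -> ~(p -> q)) -> r is true.
    At d: [](p -> ~(p -> q)) requires p -> ~(p -> q) at every successor {e, f}.
      p -> ~(p -> q) fails at e, so [](p -> ~(p -> q)) is false at d.
Satisfying worlds: {a, b, d, g}

a, b, d, g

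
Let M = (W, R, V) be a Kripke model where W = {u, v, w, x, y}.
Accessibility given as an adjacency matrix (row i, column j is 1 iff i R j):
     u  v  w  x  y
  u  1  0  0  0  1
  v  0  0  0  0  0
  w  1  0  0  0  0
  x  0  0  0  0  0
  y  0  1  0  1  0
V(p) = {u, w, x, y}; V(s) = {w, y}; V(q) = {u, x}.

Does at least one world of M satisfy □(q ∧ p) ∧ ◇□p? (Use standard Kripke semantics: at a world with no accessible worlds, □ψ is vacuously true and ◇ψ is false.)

Yes

Let φ = □(q ∧ p) ∧ ◇□p. Evaluate φ at each world:
  u (successors {u, y}): φ is false.
  v (successors ∅): φ is false.
  w (successors {u}): φ is true.
  x (successors ∅): φ is false.
  y (successors {v, x}): φ is false.
Detail at w (witness):
  At w: □(q ∧ p) is true, ◇□p is true, so □(q ∧ p) ∧ ◇□p is true.
    At w: □(q ∧ p) requires q ∧ p at every successor {u}.
      At u: q ∧ p is true.
    So □(q ∧ p) is true at w.
    At w: ◇□p requires □p at some successor in {u}.
      □p holds at u, so ◇□p is true at w.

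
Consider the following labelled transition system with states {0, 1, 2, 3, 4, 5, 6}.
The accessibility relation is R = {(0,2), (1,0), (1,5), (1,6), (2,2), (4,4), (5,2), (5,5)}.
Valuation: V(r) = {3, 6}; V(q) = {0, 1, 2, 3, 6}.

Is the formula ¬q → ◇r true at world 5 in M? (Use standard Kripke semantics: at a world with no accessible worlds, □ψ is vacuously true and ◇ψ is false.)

No

At 5: ¬q is true, ◇r is false, so ¬q → ◇r is false.
  At 5: ◇r requires r at some successor in {2, 5}.
    At 2: r is false.
    At 5: r is false.
  So ◇r is false at 5.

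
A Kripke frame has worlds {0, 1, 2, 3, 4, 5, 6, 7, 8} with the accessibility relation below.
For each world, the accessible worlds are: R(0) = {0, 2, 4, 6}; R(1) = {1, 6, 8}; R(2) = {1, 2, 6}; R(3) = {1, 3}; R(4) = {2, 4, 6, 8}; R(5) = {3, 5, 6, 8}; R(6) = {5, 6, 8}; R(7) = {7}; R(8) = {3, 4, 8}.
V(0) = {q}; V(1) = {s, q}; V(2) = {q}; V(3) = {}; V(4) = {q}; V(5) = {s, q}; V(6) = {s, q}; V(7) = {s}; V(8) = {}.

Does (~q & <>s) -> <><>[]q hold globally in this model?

No

Let φ = (~q & <>s) -> <><>[]q. Evaluate φ at each world:
  0 (successors {0, 2, 4, 6}): φ is true.
  1 (successors {1, 6, 8}): φ is true.
  2 (successors {1, 2, 6}): φ is true.
  3 (successors {1, 3}): φ is false.
  4 (successors {2, 4, 6, 8}): φ is true.
  5 (successors {3, 5, 6, 8}): φ is true.
  6 (successors {5, 6, 8}): φ is true.
  7 (successors {7}): φ is false.
  8 (successors {3, 4, 8}): φ is true.
Detail at 3 (counterexample):
  At 3: ~q & <>s is true, <><>[]q is false, so (~q & <>s) -> <><>[]q is false.
    At 3: ~q is true, <>s is true, so ~q & <>s is true.
      At 3: <>s requires s at some successor in {1, 3}.
        s holds at 1, so <>s is true at 3.
    At 3: <><>[]q requires <>[]q at some successor in {1, 3}.
      At 1: <>[]q is false.
      At 3: <>[]q is false.
    So <><>[]q is false at 3.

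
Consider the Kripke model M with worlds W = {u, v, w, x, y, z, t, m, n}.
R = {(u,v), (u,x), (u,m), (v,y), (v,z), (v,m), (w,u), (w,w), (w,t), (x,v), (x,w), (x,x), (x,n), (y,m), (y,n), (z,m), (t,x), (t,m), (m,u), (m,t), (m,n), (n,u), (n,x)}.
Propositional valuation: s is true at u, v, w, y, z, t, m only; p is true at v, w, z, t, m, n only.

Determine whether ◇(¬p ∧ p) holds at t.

No

Recall that ◇ψ holds at a world iff ψ holds at some accessible world.
At t: ◇(¬p ∧ p) requires ¬p ∧ p at some successor in {x, m}.
  At x: ¬p ∧ p is false.
  At m: ¬p ∧ p is false.
So ◇(¬p ∧ p) is false at t.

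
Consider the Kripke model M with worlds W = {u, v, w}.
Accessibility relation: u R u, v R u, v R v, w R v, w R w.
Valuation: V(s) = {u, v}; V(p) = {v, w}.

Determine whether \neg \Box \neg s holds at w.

At w: \Box \neg s is false, so \neg \Box \neg s is true.
  At w: \Box \neg s requires \neg s at every successor {v, w}.
    \neg s fails at v, so \Box \neg s is false at w.

Yes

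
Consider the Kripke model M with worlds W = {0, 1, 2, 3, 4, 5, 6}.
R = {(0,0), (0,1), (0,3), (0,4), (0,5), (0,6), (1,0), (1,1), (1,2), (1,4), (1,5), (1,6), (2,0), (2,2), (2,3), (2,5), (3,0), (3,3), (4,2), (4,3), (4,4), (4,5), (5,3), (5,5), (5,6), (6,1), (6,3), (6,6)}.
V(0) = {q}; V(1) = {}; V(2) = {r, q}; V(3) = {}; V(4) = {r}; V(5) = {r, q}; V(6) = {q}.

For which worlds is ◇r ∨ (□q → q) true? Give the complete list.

0, 1, 2, 3, 4, 5, 6

Let φ = ◇r ∨ (□q → q). Evaluate φ at each world:
  0 (successors {0, 1, 3, 4, 5, 6}): φ is true.
  1 (successors {0, 1, 2, 4, 5, 6}): φ is true.
  2 (successors {0, 2, 3, 5}): φ is true.
  3 (successors {0, 3}): φ is true.
  4 (successors {2, 3, 4, 5}): φ is true.
  5 (successors {3, 5, 6}): φ is true.
  6 (successors {1, 3, 6}): φ is true.
For instance, at 5:
  At 5: ◇r is true, □q → q is true, so ◇r ∨ (□q → q) is true.
    At 5: ◇r requires r at some successor in {3, 5, 6}.
      r holds at 5, so ◇r is true at 5.
    At 5: □q is false, q is true, so □q → q is true.
      At 5: □q requires q at every successor {3, 5, 6}.
        q fails at 3, so □q is false at 5.
Satisfying worlds: {0, 1, 2, 3, 4, 5, 6}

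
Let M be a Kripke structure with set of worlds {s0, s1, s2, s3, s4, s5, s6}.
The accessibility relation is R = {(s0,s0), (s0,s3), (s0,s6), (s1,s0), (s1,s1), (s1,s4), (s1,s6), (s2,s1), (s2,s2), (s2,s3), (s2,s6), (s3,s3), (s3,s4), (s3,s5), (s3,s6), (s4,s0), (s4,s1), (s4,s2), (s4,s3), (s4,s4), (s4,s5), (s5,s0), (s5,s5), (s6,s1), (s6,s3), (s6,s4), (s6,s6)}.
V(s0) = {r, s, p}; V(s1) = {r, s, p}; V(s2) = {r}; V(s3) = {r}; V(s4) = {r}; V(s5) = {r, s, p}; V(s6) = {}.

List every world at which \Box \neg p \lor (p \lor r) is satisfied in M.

Let φ = \Box \neg p \lor (p \lor r). Evaluate φ at each world:
  s0 (successors {s0, s3, s6}): φ is true.
  s1 (successors {s0, s1, s4, s6}): φ is true.
  s2 (successors {s1, s2, s3, s6}): φ is true.
  s3 (successors {s3, s4, s5, s6}): φ is true.
  s4 (successors {s0, s1, s2, s3, s4, s5}): φ is true.
  s5 (successors {s0, s5}): φ is true.
  s6 (successors {s1, s3, s4, s6}): φ is false.
For instance, at s1:
  At s1: \Box \neg p is false, p \lor r is true, so \Box \neg p \lor (p \lor r) is true.
    At s1: \Box \neg p requires \neg p at every successor {s0, s1, s4, s6}.
      \neg p fails at s0, so \Box \neg p is false at s1.
Satisfying worlds: {s0, s1, s2, s3, s4, s5}

s0, s1, s2, s3, s4, s5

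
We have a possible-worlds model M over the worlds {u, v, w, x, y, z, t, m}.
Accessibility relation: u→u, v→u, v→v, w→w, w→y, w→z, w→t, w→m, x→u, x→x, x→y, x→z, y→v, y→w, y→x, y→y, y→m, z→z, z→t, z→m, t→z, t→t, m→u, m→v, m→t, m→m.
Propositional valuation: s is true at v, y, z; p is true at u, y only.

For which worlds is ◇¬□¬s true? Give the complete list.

Recall that □ψ holds at a world iff ψ holds at every accessible world, and ◇ψ holds iff ψ holds at some accessible world.
Let φ = ◇¬□¬s. Evaluate φ at each world:
  u (successors {u}): φ is false.
  v (successors {u, v}): φ is true.
  w (successors {w, y, z, t, m}): φ is true.
  x (successors {u, x, y, z}): φ is true.
  y (successors {v, w, x, y, m}): φ is true.
  z (successors {z, t, m}): φ is true.
  t (successors {z, t}): φ is true.
  m (successors {u, v, t, m}): φ is true.
For instance, at z:
  At z: ◇¬□¬s requires ¬□¬s at some successor in {z, t, m}.
    ¬□¬s holds at z, so ◇¬□¬s is true at z.
      At z: □¬s is false, so ¬□¬s is true.
Satisfying worlds: {v, w, x, y, z, t, m}

v, w, x, y, z, t, m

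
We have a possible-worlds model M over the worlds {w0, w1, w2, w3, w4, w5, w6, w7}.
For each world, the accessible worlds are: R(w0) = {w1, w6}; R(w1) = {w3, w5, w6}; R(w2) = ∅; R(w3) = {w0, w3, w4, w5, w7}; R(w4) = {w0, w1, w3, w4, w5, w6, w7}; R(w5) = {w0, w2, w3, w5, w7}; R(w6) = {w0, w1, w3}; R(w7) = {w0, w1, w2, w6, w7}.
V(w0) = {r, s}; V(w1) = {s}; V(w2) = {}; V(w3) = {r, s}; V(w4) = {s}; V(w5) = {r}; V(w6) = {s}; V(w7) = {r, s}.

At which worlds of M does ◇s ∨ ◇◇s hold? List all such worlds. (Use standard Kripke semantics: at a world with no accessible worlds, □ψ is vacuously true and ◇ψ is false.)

w0, w1, w3, w4, w5, w6, w7

Recall that ◇ψ holds at a world iff ψ holds at some accessible world.
Let φ = ◇s ∨ ◇◇s. Evaluate φ at each world:
  w0 (successors {w1, w6}): φ is true.
  w1 (successors {w3, w5, w6}): φ is true.
  w2 (successors ∅): φ is false.
  w3 (successors {w0, w3, w4, w5, w7}): φ is true.
  w4 (successors {w0, w1, w3, w4, w5, w6, w7}): φ is true.
  w5 (successors {w0, w2, w3, w5, w7}): φ is true.
  w6 (successors {w0, w1, w3}): φ is true.
  w7 (successors {w0, w1, w2, w6, w7}): φ is true.
For instance, at w5:
  At w5: ◇s is true, ◇◇s is true, so ◇s ∨ ◇◇s is true.
    At w5: ◇s requires s at some successor in {w0, w2, w3, w5, w7}.
      s holds at w0, so ◇s is true at w5.
    At w5: ◇◇s requires ◇s at some successor in {w0, w2, w3, w5, w7}.
      ◇s holds at w0, so ◇◇s is true at w5.
Satisfying worlds: {w0, w1, w3, w4, w5, w6, w7}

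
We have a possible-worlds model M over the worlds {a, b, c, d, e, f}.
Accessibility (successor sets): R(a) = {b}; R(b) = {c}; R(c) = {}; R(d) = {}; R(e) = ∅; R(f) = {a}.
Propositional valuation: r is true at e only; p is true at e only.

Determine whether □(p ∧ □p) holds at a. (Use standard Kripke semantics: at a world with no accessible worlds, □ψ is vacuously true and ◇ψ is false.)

At a: □(p ∧ □p) requires p ∧ □p at every successor {b}.
  p ∧ □p fails at b, so □(p ∧ □p) is false at a.
    At b: p is false, □p is false, so p ∧ □p is false.
      At b: □p requires p at every successor {c}.
        p fails at c, so □p is false at b.

No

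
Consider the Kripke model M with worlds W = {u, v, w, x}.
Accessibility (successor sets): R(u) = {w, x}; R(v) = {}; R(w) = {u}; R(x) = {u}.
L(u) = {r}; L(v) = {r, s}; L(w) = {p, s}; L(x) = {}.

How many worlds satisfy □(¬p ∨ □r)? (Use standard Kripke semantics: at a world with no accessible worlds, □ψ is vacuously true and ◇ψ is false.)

Recall that □ψ holds at a world iff ψ holds at every accessible world, and ◇ψ holds iff ψ holds at some accessible world.
Let φ = □(¬p ∨ □r). Evaluate φ at each world:
  u (successors {w, x}): φ is true.
  v (successors ∅): φ is true.
  w (successors {u}): φ is true.
  x (successors {u}): φ is true.
For instance, at u:
  At u: □(¬p ∨ □r) requires ¬p ∨ □r at every successor {w, x}.
      At w: ¬p is false, □r is true, so ¬p ∨ □r is true.
      At x: ¬p is true, □r is true, so ¬p ∨ □r is true.
  So □(¬p ∨ □r) is true at u.
Satisfying worlds: {u, v, w, x}

4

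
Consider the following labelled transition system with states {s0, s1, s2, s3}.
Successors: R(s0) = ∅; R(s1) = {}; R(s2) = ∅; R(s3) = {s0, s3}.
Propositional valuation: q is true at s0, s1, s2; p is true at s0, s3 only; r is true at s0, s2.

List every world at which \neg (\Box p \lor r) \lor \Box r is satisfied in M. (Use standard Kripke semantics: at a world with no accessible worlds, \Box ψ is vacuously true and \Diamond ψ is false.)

s0, s1, s2

Recall that \Box ψ holds at a world iff ψ holds at every accessible world, and \Diamond ψ holds iff ψ holds at some accessible world.
Let φ = \neg (\Box p \lor r) \lor \Box r. Evaluate φ at each world:
  s0 (successors ∅): φ is true.
  s1 (successors ∅): φ is true.
  s2 (successors ∅): φ is true.
  s3 (successors {s0, s3}): φ is false.
For instance, at s3:
  At s3: \neg (\Box p \lor r) is false, \Box r is false, so \neg (\Box p \lor r) \lor \Box r is false.
    At s3: \Box p \lor r is true, so \neg (\Box p \lor r) is false.
      At s3: \Box p is true, r is false, so \Box p \lor r is true.
    At s3: \Box r requires r at every successor {s0, s3}.
      r fails at s3, so \Box r is false at s3.
Satisfying worlds: {s0, s1, s2}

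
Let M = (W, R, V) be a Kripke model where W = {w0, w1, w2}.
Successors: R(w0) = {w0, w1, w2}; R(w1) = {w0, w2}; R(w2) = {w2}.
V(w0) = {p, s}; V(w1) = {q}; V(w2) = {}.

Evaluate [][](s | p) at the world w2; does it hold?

Recall that []ψ holds at a world iff ψ holds at every accessible world, and <>ψ holds iff ψ holds at some accessible world.
At w2: [][](s | p) requires [](s | p) at every successor {w2}.
  [](s | p) fails at w2, so [][](s | p) is false at w2.
    At w2: [](s | p) requires s | p at every successor {w2}.
      s | p fails at w2, so [](s | p) is false at w2.

No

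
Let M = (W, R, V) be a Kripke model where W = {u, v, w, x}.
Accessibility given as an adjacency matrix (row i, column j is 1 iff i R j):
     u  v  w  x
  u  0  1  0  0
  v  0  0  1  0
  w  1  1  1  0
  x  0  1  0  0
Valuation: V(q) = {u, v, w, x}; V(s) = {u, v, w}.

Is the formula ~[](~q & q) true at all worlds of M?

Yes

Let φ = ~[](~q & q). Evaluate φ at each world:
  u (successors {v}): φ is true.
  v (successors {w}): φ is true.
  w (successors {u, v, w}): φ is true.
  x (successors {v}): φ is true.
For instance, at v:
  At v: [](~q & q) is false, so ~[](~q & q) is true.
    At v: [](~q & q) requires ~q & q at every successor {w}.
      ~q & q fails at w, so [](~q & q) is false at v.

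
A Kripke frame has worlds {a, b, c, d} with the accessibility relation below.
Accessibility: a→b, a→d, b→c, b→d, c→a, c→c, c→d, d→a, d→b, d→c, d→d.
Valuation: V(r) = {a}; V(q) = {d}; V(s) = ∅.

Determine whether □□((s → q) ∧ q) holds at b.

At b: □□((s → q) ∧ q) requires □((s → q) ∧ q) at every successor {c, d}.
  □((s → q) ∧ q) fails at c, so □□((s → q) ∧ q) is false at b.
    At c: □((s → q) ∧ q) requires (s → q) ∧ q at every successor {a, c, d}.
      (s → q) ∧ q fails at a, so □((s → q) ∧ q) is false at c.

No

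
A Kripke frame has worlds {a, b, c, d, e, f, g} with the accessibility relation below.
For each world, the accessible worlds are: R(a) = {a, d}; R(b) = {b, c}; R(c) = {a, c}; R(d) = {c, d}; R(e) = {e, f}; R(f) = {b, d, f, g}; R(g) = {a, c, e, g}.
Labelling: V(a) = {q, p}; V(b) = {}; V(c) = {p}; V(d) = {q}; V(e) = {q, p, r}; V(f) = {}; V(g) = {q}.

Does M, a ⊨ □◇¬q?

No

At a: □◇¬q requires ◇¬q at every successor {a, d}.
  ◇¬q fails at a, so □◇¬q is false at a.
    At a: ◇¬q requires ¬q at some successor in {a, d}.
      At a: ¬q is false.
      At d: ¬q is false.
    So ◇¬q is false at a.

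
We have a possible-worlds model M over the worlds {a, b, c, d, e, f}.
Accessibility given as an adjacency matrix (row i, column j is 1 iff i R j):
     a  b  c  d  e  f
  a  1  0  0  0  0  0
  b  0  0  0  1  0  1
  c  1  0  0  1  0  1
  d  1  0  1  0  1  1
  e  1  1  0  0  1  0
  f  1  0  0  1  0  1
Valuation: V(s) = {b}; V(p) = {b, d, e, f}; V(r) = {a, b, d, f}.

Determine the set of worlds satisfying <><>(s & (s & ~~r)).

d, e

Let φ = <><>(s & (s & ~~r)). Evaluate φ at each world:
  a (successors {a}): φ is false.
  b (successors {d, f}): φ is false.
  c (successors {a, d, f}): φ is false.
  d (successors {a, c, e, f}): φ is true.
  e (successors {a, b, e}): φ is true.
  f (successors {a, d, f}): φ is false.
For instance, at e:
  At e: <><>(s & (s & ~~r)) requires <>(s & (s & ~~r)) at some successor in {a, b, e}.
    <>(s & (s & ~~r)) holds at e, so <><>(s & (s & ~~r)) is true at e.
      At e: <>(s & (s & ~~r)) requires s & (s & ~~r) at some successor in {a, b, e}.
        s & (s & ~~r) holds at b, so <>(s & (s & ~~r)) is true at e.
Satisfying worlds: {d, e}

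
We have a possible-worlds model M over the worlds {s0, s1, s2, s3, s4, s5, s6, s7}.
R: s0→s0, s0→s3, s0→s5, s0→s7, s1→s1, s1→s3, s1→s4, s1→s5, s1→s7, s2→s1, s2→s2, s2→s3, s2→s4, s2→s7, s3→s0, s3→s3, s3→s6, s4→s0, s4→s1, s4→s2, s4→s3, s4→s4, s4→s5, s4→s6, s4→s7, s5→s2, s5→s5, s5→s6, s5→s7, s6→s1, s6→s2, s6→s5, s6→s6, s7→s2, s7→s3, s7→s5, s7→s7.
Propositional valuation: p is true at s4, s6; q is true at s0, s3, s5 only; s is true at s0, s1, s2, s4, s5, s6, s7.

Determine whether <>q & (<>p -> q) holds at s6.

Recall that <>ψ holds at a world iff ψ holds at some accessible world.
At s6: <>q is true, <>p -> q is false, so <>q & (<>p -> q) is false.
  At s6: <>q requires q at some successor in {s1, s2, s5, s6}.
    q holds at s5, so <>q is true at s6.
  At s6: <>p is true, q is false, so <>p -> q is false.
    At s6: <>p requires p at some successor in {s1, s2, s5, s6}.
      p holds at s6, so <>p is true at s6.

No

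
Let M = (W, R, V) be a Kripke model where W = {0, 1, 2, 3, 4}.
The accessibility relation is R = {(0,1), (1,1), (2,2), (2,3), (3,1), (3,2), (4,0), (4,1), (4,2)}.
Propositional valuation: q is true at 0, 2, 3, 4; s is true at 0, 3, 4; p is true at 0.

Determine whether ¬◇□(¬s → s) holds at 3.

Yes

At 3: ◇□(¬s → s) is false, so ¬◇□(¬s → s) is true.
  At 3: ◇□(¬s → s) requires □(¬s → s) at some successor in {1, 2}.
    At 1: □(¬s → s) is false.
    At 2: □(¬s → s) is false.
  So ◇□(¬s → s) is false at 3.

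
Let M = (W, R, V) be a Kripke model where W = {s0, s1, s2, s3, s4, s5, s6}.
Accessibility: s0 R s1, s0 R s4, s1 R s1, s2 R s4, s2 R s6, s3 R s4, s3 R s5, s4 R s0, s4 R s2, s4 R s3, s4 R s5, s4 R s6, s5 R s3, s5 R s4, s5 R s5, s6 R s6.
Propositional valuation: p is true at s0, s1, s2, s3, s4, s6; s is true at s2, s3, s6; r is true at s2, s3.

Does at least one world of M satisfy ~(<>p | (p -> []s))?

Let φ = ~(<>p | (p -> []s)). Evaluate φ at each world:
  s0 (successors {s1, s4}): φ is false.
  s1 (successors {s1}): φ is false.
  s2 (successors {s4, s6}): φ is false.
  s3 (successors {s4, s5}): φ is false.
  s4 (successors {s0, s2, s3, s5, s6}): φ is false.
  s5 (successors {s3, s4, s5}): φ is false.
  s6 (successors {s6}): φ is false.
For instance, at s5:
  At s5: <>p | (p -> []s) is true, so ~(<>p | (p -> []s)) is false.
    At s5: <>p is true, p -> []s is true, so <>p | (p -> []s) is true.
      At s5: <>p requires p at some successor in {s3, s4, s5}.
        p holds at s3, so <>p is true at s5.
      At s5: p is false, []s is false, so p -> []s is true.

No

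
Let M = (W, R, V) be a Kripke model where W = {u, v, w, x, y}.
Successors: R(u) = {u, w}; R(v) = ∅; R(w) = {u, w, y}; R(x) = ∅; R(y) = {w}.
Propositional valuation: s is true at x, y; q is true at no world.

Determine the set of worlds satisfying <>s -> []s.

Let φ = <>s -> []s. Evaluate φ at each world:
  u (successors {u, w}): φ is true.
  v (successors ∅): φ is true.
  w (successors {u, w, y}): φ is false.
  x (successors ∅): φ is true.
  y (successors {w}): φ is true.
For instance, at w:
  At w: <>s is true, []s is false, so <>s -> []s is false.
    At w: <>s requires s at some successor in {u, w, y}.
      s holds at y, so <>s is true at w.
    At w: []s requires s at every successor {u, w, y}.
      s fails at u, so []s is false at w.
Satisfying worlds: {u, v, x, y}

u, v, x, y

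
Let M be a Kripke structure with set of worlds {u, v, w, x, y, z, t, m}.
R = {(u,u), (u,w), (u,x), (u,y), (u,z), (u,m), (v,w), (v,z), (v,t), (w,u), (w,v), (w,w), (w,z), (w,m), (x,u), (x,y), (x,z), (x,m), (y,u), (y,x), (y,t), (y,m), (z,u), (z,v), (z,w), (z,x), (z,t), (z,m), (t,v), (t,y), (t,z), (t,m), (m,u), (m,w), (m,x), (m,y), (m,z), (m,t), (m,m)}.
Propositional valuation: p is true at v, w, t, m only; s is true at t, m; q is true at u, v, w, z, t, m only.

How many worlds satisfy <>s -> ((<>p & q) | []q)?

6

Let φ = <>s -> ((<>p & q) | []q). Evaluate φ at each world:
  u (successors {u, w, x, y, z, m}): φ is true.
  v (successors {w, z, t}): φ is true.
  w (successors {u, v, w, z, m}): φ is true.
  x (successors {u, y, z, m}): φ is false.
  y (successors {u, x, t, m}): φ is false.
  z (successors {u, v, w, x, t, m}): φ is true.
  t (successors {v, y, z, m}): φ is true.
  m (successors {u, w, x, y, z, t, m}): φ is true.
For instance, at x:
  At x: <>s is true, (<>p & q) | []q is false, so <>s -> ((<>p & q) | []q) is false.
    At x: <>s requires s at some successor in {u, y, z, m}.
      s holds at m, so <>s is true at x.
    At x: <>p & q is false, []q is false, so (<>p & q) | []q is false.
      At x: <>p is true, q is false, so <>p & q is false.
      At x: []q requires q at every successor {u, y, z, m}.
        q fails at y, so []q is false at x.
Satisfying worlds: {u, v, w, z, t, m}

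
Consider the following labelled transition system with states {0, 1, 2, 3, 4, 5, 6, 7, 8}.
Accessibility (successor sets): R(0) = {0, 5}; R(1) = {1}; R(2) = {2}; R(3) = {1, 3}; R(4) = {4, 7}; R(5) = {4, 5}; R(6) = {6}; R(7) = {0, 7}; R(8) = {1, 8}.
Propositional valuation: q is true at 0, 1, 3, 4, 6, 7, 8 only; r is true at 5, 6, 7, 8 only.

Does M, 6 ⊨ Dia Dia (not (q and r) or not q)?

At 6: Dia Dia (not (q and r) or not q) requires Dia (not (q and r) or not q) at some successor in {6}.
  At 6: Dia (not (q and r) or not q) is false.
So Dia Dia (not (q and r) or not q) is false at 6.

No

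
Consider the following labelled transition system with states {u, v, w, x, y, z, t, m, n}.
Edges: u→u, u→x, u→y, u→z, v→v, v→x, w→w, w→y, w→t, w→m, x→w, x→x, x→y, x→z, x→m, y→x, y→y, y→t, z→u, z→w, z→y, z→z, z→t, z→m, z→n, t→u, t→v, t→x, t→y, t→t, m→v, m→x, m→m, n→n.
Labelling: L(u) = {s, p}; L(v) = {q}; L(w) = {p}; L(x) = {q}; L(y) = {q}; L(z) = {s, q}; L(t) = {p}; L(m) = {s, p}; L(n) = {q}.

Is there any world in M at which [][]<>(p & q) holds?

No

Let φ = [][]<>(p & q). Evaluate φ at each world:
  u (successors {u, x, y, z}): φ is false.
  v (successors {v, x}): φ is false.
  w (successors {w, y, t, m}): φ is false.
  x (successors {w, x, y, z, m}): φ is false.
  y (successors {x, y, t}): φ is false.
  z (successors {u, w, y, z, t, m, n}): φ is false.
  t (successors {u, v, x, y, t}): φ is false.
  m (successors {v, x, m}): φ is false.
  n (successors {n}): φ is false.
For instance, at y:
  At y: [][]<>(p & q) requires []<>(p & q) at every successor {x, y, t}.
    []<>(p & q) fails at x, so [][]<>(p & q) is false at y.
      At x: []<>(p & q) requires <>(p & q) at every successor {w, x, y, z, m}.
        <>(p & q) fails at w, so []<>(p & q) is false at x.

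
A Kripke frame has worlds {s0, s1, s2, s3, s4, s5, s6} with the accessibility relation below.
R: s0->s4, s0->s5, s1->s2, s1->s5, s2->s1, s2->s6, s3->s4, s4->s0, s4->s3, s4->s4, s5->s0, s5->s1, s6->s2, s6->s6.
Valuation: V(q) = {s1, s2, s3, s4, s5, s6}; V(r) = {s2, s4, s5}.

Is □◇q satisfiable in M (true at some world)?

Let φ = □◇q. Evaluate φ at each world:
  s0 (successors {s4, s5}): φ is true.
  s1 (successors {s2, s5}): φ is true.
  s2 (successors {s1, s6}): φ is true.
  s3 (successors {s4}): φ is true.
  s4 (successors {s0, s3, s4}): φ is true.
  s5 (successors {s0, s1}): φ is true.
  s6 (successors {s2, s6}): φ is true.
Detail at s0 (witness):
  At s0: □◇q requires ◇q at every successor {s4, s5}.
      At s4: ◇q requires q at some successor in {s0, s3, s4}.
        q holds at s3, so ◇q is true at s4.
      At s5: ◇q requires q at some successor in {s0, s1}.
        q holds at s1, so ◇q is true at s5.
  So □◇q is true at s0.

Yes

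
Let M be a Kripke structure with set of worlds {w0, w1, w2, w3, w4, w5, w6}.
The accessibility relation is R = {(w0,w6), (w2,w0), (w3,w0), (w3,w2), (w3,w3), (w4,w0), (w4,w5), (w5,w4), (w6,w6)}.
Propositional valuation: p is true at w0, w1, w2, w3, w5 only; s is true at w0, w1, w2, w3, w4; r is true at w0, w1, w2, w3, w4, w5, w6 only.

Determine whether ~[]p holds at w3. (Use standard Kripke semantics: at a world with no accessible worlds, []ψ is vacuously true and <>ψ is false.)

At w3: []p is true, so ~[]p is false.
  At w3: []p requires p at every successor {w0, w2, w3}.
    At w0: p is true.
    At w2: p is true.
    At w3: p is true.
  So []p is true at w3.

No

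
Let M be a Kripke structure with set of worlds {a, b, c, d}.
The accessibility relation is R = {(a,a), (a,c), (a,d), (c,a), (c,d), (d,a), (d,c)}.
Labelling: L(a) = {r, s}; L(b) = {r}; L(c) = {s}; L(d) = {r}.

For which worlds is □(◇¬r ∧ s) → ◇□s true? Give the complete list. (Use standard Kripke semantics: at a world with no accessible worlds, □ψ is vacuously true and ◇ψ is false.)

Let φ = □(◇¬r ∧ s) → ◇□s. Evaluate φ at each world:
  a (successors {a, c, d}): φ is true.
  b (successors ∅): φ is false.
  c (successors {a, d}): φ is true.
  d (successors {a, c}): φ is true.
For instance, at a:
  At a: □(◇¬r ∧ s) is false, ◇□s is true, so □(◇¬r ∧ s) → ◇□s is true.
    At a: □(◇¬r ∧ s) requires ◇¬r ∧ s at every successor {a, c, d}.
      ◇¬r ∧ s fails at c, so □(◇¬r ∧ s) is false at a.
    At a: ◇□s requires □s at some successor in {a, c, d}.
      □s holds at d, so ◇□s is true at a.
Satisfying worlds: {a, c, d}

a, c, d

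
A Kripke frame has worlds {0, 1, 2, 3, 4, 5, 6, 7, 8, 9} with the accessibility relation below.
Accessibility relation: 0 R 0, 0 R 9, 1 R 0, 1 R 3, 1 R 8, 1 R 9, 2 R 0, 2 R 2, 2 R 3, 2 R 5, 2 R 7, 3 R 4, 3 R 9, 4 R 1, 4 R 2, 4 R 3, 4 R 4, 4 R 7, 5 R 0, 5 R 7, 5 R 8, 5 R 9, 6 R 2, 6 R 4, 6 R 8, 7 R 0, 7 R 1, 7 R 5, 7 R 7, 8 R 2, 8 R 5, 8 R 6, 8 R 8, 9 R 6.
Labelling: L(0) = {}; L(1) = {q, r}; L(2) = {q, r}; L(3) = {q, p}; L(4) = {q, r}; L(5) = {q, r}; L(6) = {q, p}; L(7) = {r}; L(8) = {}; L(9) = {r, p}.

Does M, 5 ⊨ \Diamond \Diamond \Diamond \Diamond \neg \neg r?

Yes

Recall that \Diamond ψ holds at a world iff ψ holds at some accessible world.
At 5: \Diamond \Diamond \Diamond \Diamond \neg \neg r requires \Diamond \Diamond \Diamond \neg \neg r at some successor in {0, 7, 8, 9}.
  \Diamond \Diamond \Diamond \neg \neg r holds at 0, so \Diamond \Diamond \Diamond \Diamond \neg \neg r is true at 5.
    At 0: \Diamond \Diamond \Diamond \neg \neg r requires \Diamond \Diamond \neg \neg r at some successor in {0, 9}.
      \Diamond \Diamond \neg \neg r holds at 0, so \Diamond \Diamond \Diamond \neg \neg r is true at 0.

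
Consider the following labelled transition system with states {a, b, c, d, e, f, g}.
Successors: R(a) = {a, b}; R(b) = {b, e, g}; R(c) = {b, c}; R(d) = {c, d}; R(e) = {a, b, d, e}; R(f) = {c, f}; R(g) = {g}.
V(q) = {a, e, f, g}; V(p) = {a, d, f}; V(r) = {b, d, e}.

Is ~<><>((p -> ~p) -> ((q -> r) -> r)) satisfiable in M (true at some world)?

No

Let φ = ~<><>((p -> ~p) -> ((q -> r) -> r)). Evaluate φ at each world:
  a (successors {a, b}): φ is false.
  b (successors {b, e, g}): φ is false.
  c (successors {b, c}): φ is false.
  d (successors {c, d}): φ is false.
  e (successors {a, b, d, e}): φ is false.
  f (successors {c, f}): φ is false.
  g (successors {g}): φ is false.
For instance, at b:
  At b: <><>((p -> ~p) -> ((q -> r) -> r)) is true, so ~<><>((p -> ~p) -> ((q -> r) -> r)) is false.
    At b: <><>((p -> ~p) -> ((q -> r) -> r)) requires <>((p -> ~p) -> ((q -> r) -> r)) at some successor in {b, e, g}.
      <>((p -> ~p) -> ((q -> r) -> r)) holds at b, so <><>((p -> ~p) -> ((q -> r) -> r)) is true at b.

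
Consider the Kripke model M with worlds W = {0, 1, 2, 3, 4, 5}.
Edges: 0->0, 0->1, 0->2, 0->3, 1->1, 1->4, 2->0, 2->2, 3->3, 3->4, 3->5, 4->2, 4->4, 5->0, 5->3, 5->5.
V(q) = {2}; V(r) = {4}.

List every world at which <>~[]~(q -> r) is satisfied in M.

0, 1, 2, 3, 4, 5

Let φ = <>~[]~(q -> r). Evaluate φ at each world:
  0 (successors {0, 1, 2, 3}): φ is true.
  1 (successors {1, 4}): φ is true.
  2 (successors {0, 2}): φ is true.
  3 (successors {3, 4, 5}): φ is true.
  4 (successors {2, 4}): φ is true.
  5 (successors {0, 3, 5}): φ is true.
For instance, at 0:
  At 0: <>~[]~(q -> r) requires ~[]~(q -> r) at some successor in {0, 1, 2, 3}.
    ~[]~(q -> r) holds at 0, so <>~[]~(q -> r) is true at 0.
      At 0: []~(q -> r) is false, so ~[]~(q -> r) is true.
Satisfying worlds: {0, 1, 2, 3, 4, 5}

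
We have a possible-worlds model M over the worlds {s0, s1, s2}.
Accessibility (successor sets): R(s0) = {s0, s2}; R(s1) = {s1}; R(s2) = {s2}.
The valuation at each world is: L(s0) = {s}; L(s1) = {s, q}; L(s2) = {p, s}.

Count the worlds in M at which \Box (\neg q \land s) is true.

2

Let φ = \Box (\neg q \land s). Evaluate φ at each world:
  s0 (successors {s0, s2}): φ is true.
  s1 (successors {s1}): φ is false.
  s2 (successors {s2}): φ is true.
For instance, at s0:
  At s0: \Box (\neg q \land s) requires \neg q \land s at every successor {s0, s2}.
    At s0: \neg q \land s is true.
    At s2: \neg q \land s is true.
  So \Box (\neg q \land s) is true at s0.
Satisfying worlds: {s0, s2}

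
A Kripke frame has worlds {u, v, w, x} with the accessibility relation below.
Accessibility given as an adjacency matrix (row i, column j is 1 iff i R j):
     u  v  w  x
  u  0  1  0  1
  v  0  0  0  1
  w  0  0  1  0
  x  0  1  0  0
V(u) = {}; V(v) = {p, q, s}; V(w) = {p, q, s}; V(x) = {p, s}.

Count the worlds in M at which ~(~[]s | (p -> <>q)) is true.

Let φ = ~(~[]s | (p -> <>q)). Evaluate φ at each world:
  u (successors {v, x}): φ is false.
  v (successors {x}): φ is true.
  w (successors {w}): φ is false.
  x (successors {v}): φ is false.
For instance, at x:
  At x: ~[]s | (p -> <>q) is true, so ~(~[]s | (p -> <>q)) is false.
    At x: ~[]s is false, p -> <>q is true, so ~[]s | (p -> <>q) is true.
      At x: []s is true, so ~[]s is false.
      At x: p is true, <>q is true, so p -> <>q is true.
Satisfying worlds: {v}

1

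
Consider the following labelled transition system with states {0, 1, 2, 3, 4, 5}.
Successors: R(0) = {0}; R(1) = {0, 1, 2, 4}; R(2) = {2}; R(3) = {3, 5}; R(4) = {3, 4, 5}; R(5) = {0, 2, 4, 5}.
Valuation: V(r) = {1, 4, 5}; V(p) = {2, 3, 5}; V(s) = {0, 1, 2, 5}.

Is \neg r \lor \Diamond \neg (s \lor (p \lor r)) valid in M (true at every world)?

Let φ = \neg r \lor \Diamond \neg (s \lor (p \lor r)). Evaluate φ at each world:
  0 (successors {0}): φ is true.
  1 (successors {0, 1, 2, 4}): φ is false.
  2 (successors {2}): φ is true.
  3 (successors {3, 5}): φ is true.
  4 (successors {3, 4, 5}): φ is false.
  5 (successors {0, 2, 4, 5}): φ is false.
Detail at 1 (counterexample):
  At 1: \neg r is false, \Diamond \neg (s \lor (p \lor r)) is false, so \neg r \lor \Diamond \neg (s \lor (p \lor r)) is false.
    At 1: \Diamond \neg (s \lor (p \lor r)) requires \neg (s \lor (p \lor r)) at some successor in {0, 1, 2, 4}.
      At 0: \neg (s \lor (p \lor r)) is false.
      At 1: \neg (s \lor (p \lor r)) is false.
      At 2: \neg (s \lor (p \lor r)) is false.
      At 4: \neg (s \lor (p \lor r)) is false.
    So \Diamond \neg (s \lor (p \lor r)) is false at 1.

No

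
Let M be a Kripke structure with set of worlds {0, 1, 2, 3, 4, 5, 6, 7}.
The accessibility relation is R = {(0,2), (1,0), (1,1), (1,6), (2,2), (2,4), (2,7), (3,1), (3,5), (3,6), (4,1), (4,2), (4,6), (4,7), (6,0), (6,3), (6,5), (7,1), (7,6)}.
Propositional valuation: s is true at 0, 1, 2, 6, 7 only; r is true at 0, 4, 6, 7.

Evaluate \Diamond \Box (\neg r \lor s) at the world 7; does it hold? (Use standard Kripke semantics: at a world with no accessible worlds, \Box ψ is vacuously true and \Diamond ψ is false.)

Yes

At 7: \Diamond \Box (\neg r \lor s) requires \Box (\neg r \lor s) at some successor in {1, 6}.
  \Box (\neg r \lor s) holds at 1, so \Diamond \Box (\neg r \lor s) is true at 7.
    At 1: \Box (\neg r \lor s) requires \neg r \lor s at every successor {0, 1, 6}.
      At 0: \neg r \lor s is true.
      At 1: \neg r \lor s is true.
      At 6: \neg r \lor s is true.
    So \Box (\neg r \lor s) is true at 1.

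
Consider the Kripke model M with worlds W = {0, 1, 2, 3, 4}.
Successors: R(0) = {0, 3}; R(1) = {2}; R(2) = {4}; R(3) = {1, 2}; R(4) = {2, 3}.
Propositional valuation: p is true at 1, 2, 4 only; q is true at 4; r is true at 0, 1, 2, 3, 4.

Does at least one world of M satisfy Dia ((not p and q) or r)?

Yes

Let φ = Dia ((not p and q) or r). Evaluate φ at each world:
  0 (successors {0, 3}): φ is true.
  1 (successors {2}): φ is true.
  2 (successors {4}): φ is true.
  3 (successors {1, 2}): φ is true.
  4 (successors {2, 3}): φ is true.
Detail at 0 (witness):
  At 0: Dia ((not p and q) or r) requires (not p and q) or r at some successor in {0, 3}.
    (not p and q) or r holds at 0, so Dia ((not p and q) or r) is true at 0.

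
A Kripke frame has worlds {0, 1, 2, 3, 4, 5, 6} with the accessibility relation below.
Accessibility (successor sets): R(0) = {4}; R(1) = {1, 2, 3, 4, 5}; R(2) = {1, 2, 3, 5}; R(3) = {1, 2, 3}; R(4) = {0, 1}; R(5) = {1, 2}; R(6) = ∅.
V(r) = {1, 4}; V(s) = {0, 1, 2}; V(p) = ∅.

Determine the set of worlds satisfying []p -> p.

Recall that []ψ holds at a world iff ψ holds at every accessible world, and <>ψ holds iff ψ holds at some accessible world.
Let φ = []p -> p. Evaluate φ at each world:
  0 (successors {4}): φ is true.
  1 (successors {1, 2, 3, 4, 5}): φ is true.
  2 (successors {1, 2, 3, 5}): φ is true.
  3 (successors {1, 2, 3}): φ is true.
  4 (successors {0, 1}): φ is true.
  5 (successors {1, 2}): φ is true.
  6 (successors ∅): φ is false.
For instance, at 1:
  At 1: []p is false, p is false, so []p -> p is true.
    At 1: []p requires p at every successor {1, 2, 3, 4, 5}.
      p fails at 1, so []p is false at 1.
Satisfying worlds: {0, 1, 2, 3, 4, 5}

0, 1, 2, 3, 4, 5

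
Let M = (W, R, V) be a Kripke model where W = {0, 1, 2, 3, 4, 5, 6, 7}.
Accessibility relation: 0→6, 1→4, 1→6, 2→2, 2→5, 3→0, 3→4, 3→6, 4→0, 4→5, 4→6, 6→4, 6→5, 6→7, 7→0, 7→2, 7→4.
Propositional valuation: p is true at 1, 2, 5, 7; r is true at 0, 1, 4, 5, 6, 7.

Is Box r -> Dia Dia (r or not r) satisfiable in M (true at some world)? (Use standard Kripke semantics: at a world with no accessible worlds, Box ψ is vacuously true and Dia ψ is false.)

Recall that Box ψ holds at a world iff ψ holds at every accessible world, and Dia ψ holds iff ψ holds at some accessible world.
Let φ = Box r -> Dia Dia (r or not r). Evaluate φ at each world:
  0 (successors {6}): φ is true.
  1 (successors {4, 6}): φ is true.
  2 (successors {2, 5}): φ is true.
  3 (successors {0, 4, 6}): φ is true.
  4 (successors {0, 5, 6}): φ is true.
  5 (successors ∅): φ is false.
  6 (successors {4, 5, 7}): φ is true.
  7 (successors {0, 2, 4}): φ is true.
Detail at 0 (witness):
  At 0: Box r is true, Dia Dia (r or not r) is true, so Box r -> Dia Dia (r or not r) is true.
    At 0: Box r requires r at every successor {6}.
      At 6: r is true.
    So Box r is true at 0.
    At 0: Dia Dia (r or not r) requires Dia (r or not r) at some successor in {6}.
      Dia (r or not r) holds at 6, so Dia Dia (r or not r) is true at 0.

Yes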